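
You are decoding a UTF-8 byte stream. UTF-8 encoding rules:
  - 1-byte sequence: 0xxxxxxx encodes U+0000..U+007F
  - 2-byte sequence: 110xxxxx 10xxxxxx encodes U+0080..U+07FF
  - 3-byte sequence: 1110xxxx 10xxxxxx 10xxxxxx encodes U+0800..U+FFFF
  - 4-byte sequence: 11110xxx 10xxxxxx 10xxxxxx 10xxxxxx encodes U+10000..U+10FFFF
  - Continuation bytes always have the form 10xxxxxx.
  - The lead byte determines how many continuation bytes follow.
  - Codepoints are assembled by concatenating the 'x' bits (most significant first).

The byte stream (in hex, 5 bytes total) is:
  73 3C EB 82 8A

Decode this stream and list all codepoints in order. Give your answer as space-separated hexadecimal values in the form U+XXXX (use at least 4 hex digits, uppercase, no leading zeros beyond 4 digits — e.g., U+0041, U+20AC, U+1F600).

Answer: U+0073 U+003C U+B08A

Derivation:
Byte[0]=73: 1-byte ASCII. cp=U+0073
Byte[1]=3C: 1-byte ASCII. cp=U+003C
Byte[2]=EB: 3-byte lead, need 2 cont bytes. acc=0xB
Byte[3]=82: continuation. acc=(acc<<6)|0x02=0x2C2
Byte[4]=8A: continuation. acc=(acc<<6)|0x0A=0xB08A
Completed: cp=U+B08A (starts at byte 2)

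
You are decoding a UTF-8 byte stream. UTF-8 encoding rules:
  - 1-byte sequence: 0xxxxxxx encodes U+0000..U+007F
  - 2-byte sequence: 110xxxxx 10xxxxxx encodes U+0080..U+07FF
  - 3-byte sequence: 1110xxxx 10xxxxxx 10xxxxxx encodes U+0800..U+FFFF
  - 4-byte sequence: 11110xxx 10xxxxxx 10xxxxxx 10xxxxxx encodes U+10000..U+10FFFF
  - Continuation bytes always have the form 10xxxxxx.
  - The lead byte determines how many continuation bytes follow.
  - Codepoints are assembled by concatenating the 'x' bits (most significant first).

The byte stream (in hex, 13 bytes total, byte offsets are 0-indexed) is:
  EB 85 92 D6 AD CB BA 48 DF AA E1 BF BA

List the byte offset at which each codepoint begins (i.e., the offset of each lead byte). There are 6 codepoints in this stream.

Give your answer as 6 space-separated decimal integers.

Answer: 0 3 5 7 8 10

Derivation:
Byte[0]=EB: 3-byte lead, need 2 cont bytes. acc=0xB
Byte[1]=85: continuation. acc=(acc<<6)|0x05=0x2C5
Byte[2]=92: continuation. acc=(acc<<6)|0x12=0xB152
Completed: cp=U+B152 (starts at byte 0)
Byte[3]=D6: 2-byte lead, need 1 cont bytes. acc=0x16
Byte[4]=AD: continuation. acc=(acc<<6)|0x2D=0x5AD
Completed: cp=U+05AD (starts at byte 3)
Byte[5]=CB: 2-byte lead, need 1 cont bytes. acc=0xB
Byte[6]=BA: continuation. acc=(acc<<6)|0x3A=0x2FA
Completed: cp=U+02FA (starts at byte 5)
Byte[7]=48: 1-byte ASCII. cp=U+0048
Byte[8]=DF: 2-byte lead, need 1 cont bytes. acc=0x1F
Byte[9]=AA: continuation. acc=(acc<<6)|0x2A=0x7EA
Completed: cp=U+07EA (starts at byte 8)
Byte[10]=E1: 3-byte lead, need 2 cont bytes. acc=0x1
Byte[11]=BF: continuation. acc=(acc<<6)|0x3F=0x7F
Byte[12]=BA: continuation. acc=(acc<<6)|0x3A=0x1FFA
Completed: cp=U+1FFA (starts at byte 10)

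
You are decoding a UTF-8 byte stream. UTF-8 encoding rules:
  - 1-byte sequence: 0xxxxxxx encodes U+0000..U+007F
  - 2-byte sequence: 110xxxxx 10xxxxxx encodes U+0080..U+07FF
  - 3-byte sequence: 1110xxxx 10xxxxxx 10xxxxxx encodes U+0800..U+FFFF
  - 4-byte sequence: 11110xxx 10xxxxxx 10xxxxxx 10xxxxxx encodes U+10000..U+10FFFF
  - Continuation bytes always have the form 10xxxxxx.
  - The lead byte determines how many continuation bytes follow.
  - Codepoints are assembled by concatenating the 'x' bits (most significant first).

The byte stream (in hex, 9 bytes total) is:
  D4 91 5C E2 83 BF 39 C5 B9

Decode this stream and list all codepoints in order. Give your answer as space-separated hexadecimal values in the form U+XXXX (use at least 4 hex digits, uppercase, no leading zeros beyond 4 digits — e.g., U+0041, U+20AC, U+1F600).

Answer: U+0511 U+005C U+20FF U+0039 U+0179

Derivation:
Byte[0]=D4: 2-byte lead, need 1 cont bytes. acc=0x14
Byte[1]=91: continuation. acc=(acc<<6)|0x11=0x511
Completed: cp=U+0511 (starts at byte 0)
Byte[2]=5C: 1-byte ASCII. cp=U+005C
Byte[3]=E2: 3-byte lead, need 2 cont bytes. acc=0x2
Byte[4]=83: continuation. acc=(acc<<6)|0x03=0x83
Byte[5]=BF: continuation. acc=(acc<<6)|0x3F=0x20FF
Completed: cp=U+20FF (starts at byte 3)
Byte[6]=39: 1-byte ASCII. cp=U+0039
Byte[7]=C5: 2-byte lead, need 1 cont bytes. acc=0x5
Byte[8]=B9: continuation. acc=(acc<<6)|0x39=0x179
Completed: cp=U+0179 (starts at byte 7)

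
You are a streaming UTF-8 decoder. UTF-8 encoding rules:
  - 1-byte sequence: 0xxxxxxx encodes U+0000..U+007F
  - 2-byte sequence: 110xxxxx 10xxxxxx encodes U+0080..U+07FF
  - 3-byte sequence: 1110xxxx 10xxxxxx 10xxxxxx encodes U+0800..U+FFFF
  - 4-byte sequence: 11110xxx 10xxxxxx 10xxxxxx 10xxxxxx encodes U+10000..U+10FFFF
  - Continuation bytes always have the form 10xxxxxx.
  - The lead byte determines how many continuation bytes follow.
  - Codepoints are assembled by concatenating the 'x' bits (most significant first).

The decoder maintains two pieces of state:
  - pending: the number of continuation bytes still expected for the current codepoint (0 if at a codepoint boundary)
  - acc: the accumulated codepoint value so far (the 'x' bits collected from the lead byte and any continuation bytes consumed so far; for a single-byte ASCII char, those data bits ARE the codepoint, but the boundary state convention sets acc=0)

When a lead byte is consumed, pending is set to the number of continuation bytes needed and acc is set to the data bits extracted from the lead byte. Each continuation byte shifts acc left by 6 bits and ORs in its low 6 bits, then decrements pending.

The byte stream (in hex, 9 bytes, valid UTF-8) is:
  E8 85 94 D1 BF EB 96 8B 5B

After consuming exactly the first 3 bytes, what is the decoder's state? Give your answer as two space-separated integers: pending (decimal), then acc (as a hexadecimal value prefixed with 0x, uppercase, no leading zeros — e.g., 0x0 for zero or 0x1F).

Answer: 0 0x8154

Derivation:
Byte[0]=E8: 3-byte lead. pending=2, acc=0x8
Byte[1]=85: continuation. acc=(acc<<6)|0x05=0x205, pending=1
Byte[2]=94: continuation. acc=(acc<<6)|0x14=0x8154, pending=0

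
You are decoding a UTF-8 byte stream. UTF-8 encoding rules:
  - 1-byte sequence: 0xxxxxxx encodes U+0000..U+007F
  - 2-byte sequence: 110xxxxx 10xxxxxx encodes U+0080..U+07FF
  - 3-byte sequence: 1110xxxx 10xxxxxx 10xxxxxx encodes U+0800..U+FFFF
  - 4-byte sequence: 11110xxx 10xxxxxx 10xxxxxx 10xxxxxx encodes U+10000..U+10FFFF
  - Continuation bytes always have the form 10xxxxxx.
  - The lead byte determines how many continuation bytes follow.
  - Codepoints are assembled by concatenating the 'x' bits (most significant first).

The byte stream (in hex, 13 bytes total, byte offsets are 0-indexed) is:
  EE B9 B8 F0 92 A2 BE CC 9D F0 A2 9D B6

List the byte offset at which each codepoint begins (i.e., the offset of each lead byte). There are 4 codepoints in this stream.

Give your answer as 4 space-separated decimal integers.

Answer: 0 3 7 9

Derivation:
Byte[0]=EE: 3-byte lead, need 2 cont bytes. acc=0xE
Byte[1]=B9: continuation. acc=(acc<<6)|0x39=0x3B9
Byte[2]=B8: continuation. acc=(acc<<6)|0x38=0xEE78
Completed: cp=U+EE78 (starts at byte 0)
Byte[3]=F0: 4-byte lead, need 3 cont bytes. acc=0x0
Byte[4]=92: continuation. acc=(acc<<6)|0x12=0x12
Byte[5]=A2: continuation. acc=(acc<<6)|0x22=0x4A2
Byte[6]=BE: continuation. acc=(acc<<6)|0x3E=0x128BE
Completed: cp=U+128BE (starts at byte 3)
Byte[7]=CC: 2-byte lead, need 1 cont bytes. acc=0xC
Byte[8]=9D: continuation. acc=(acc<<6)|0x1D=0x31D
Completed: cp=U+031D (starts at byte 7)
Byte[9]=F0: 4-byte lead, need 3 cont bytes. acc=0x0
Byte[10]=A2: continuation. acc=(acc<<6)|0x22=0x22
Byte[11]=9D: continuation. acc=(acc<<6)|0x1D=0x89D
Byte[12]=B6: continuation. acc=(acc<<6)|0x36=0x22776
Completed: cp=U+22776 (starts at byte 9)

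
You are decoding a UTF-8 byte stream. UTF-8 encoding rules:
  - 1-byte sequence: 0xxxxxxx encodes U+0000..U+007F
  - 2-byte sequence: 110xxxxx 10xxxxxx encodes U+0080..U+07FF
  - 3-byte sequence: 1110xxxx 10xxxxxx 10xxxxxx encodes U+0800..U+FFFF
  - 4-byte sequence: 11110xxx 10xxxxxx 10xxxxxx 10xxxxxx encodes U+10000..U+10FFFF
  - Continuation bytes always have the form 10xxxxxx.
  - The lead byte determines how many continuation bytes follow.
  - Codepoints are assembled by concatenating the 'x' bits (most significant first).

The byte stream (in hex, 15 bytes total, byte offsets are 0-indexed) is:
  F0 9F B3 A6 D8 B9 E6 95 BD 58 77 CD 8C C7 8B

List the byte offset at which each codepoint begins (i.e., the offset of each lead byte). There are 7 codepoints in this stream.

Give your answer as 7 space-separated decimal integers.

Answer: 0 4 6 9 10 11 13

Derivation:
Byte[0]=F0: 4-byte lead, need 3 cont bytes. acc=0x0
Byte[1]=9F: continuation. acc=(acc<<6)|0x1F=0x1F
Byte[2]=B3: continuation. acc=(acc<<6)|0x33=0x7F3
Byte[3]=A6: continuation. acc=(acc<<6)|0x26=0x1FCE6
Completed: cp=U+1FCE6 (starts at byte 0)
Byte[4]=D8: 2-byte lead, need 1 cont bytes. acc=0x18
Byte[5]=B9: continuation. acc=(acc<<6)|0x39=0x639
Completed: cp=U+0639 (starts at byte 4)
Byte[6]=E6: 3-byte lead, need 2 cont bytes. acc=0x6
Byte[7]=95: continuation. acc=(acc<<6)|0x15=0x195
Byte[8]=BD: continuation. acc=(acc<<6)|0x3D=0x657D
Completed: cp=U+657D (starts at byte 6)
Byte[9]=58: 1-byte ASCII. cp=U+0058
Byte[10]=77: 1-byte ASCII. cp=U+0077
Byte[11]=CD: 2-byte lead, need 1 cont bytes. acc=0xD
Byte[12]=8C: continuation. acc=(acc<<6)|0x0C=0x34C
Completed: cp=U+034C (starts at byte 11)
Byte[13]=C7: 2-byte lead, need 1 cont bytes. acc=0x7
Byte[14]=8B: continuation. acc=(acc<<6)|0x0B=0x1CB
Completed: cp=U+01CB (starts at byte 13)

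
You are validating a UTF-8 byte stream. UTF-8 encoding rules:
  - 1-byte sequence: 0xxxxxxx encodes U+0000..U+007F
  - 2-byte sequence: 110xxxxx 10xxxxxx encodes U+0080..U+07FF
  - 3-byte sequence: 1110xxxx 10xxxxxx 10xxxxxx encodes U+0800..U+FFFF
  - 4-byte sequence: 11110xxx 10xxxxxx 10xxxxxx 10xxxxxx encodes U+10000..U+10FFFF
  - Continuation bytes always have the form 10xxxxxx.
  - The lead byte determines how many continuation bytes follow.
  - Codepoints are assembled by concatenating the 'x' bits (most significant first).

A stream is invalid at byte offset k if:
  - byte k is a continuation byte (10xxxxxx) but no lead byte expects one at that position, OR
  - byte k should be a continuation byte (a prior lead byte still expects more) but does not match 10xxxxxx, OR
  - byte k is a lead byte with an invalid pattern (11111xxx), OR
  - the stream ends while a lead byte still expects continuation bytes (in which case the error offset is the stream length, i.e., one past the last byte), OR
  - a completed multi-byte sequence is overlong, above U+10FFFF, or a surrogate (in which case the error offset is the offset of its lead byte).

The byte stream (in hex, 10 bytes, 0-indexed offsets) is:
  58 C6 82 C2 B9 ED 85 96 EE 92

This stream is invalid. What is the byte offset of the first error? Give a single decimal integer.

Answer: 10

Derivation:
Byte[0]=58: 1-byte ASCII. cp=U+0058
Byte[1]=C6: 2-byte lead, need 1 cont bytes. acc=0x6
Byte[2]=82: continuation. acc=(acc<<6)|0x02=0x182
Completed: cp=U+0182 (starts at byte 1)
Byte[3]=C2: 2-byte lead, need 1 cont bytes. acc=0x2
Byte[4]=B9: continuation. acc=(acc<<6)|0x39=0xB9
Completed: cp=U+00B9 (starts at byte 3)
Byte[5]=ED: 3-byte lead, need 2 cont bytes. acc=0xD
Byte[6]=85: continuation. acc=(acc<<6)|0x05=0x345
Byte[7]=96: continuation. acc=(acc<<6)|0x16=0xD156
Completed: cp=U+D156 (starts at byte 5)
Byte[8]=EE: 3-byte lead, need 2 cont bytes. acc=0xE
Byte[9]=92: continuation. acc=(acc<<6)|0x12=0x392
Byte[10]: stream ended, expected continuation. INVALID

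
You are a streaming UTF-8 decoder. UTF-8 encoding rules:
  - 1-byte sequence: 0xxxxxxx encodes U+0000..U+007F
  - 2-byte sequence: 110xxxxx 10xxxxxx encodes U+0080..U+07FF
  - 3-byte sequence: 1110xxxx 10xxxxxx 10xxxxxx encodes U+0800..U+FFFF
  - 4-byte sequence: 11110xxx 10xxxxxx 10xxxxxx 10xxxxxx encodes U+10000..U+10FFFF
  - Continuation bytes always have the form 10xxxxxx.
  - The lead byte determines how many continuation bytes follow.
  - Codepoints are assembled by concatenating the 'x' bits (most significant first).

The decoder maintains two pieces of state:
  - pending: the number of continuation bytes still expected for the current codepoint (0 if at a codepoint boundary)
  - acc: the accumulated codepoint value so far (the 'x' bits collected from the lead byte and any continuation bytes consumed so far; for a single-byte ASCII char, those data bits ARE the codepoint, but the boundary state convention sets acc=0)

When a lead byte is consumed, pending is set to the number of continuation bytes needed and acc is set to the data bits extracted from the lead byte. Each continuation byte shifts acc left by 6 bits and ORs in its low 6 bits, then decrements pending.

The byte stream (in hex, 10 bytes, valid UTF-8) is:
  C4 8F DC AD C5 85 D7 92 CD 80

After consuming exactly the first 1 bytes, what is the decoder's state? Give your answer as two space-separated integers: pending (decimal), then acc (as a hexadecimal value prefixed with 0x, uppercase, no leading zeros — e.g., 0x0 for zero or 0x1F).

Byte[0]=C4: 2-byte lead. pending=1, acc=0x4

Answer: 1 0x4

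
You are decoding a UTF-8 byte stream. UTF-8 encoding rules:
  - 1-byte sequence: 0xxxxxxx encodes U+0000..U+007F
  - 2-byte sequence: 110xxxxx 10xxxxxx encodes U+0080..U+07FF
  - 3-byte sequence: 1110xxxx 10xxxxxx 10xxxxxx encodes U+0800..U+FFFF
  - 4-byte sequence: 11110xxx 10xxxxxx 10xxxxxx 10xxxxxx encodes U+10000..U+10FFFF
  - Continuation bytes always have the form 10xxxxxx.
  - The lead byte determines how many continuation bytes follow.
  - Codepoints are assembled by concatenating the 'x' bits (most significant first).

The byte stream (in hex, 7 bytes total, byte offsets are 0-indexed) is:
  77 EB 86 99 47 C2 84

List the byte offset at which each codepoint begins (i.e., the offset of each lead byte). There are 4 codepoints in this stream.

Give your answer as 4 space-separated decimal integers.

Byte[0]=77: 1-byte ASCII. cp=U+0077
Byte[1]=EB: 3-byte lead, need 2 cont bytes. acc=0xB
Byte[2]=86: continuation. acc=(acc<<6)|0x06=0x2C6
Byte[3]=99: continuation. acc=(acc<<6)|0x19=0xB199
Completed: cp=U+B199 (starts at byte 1)
Byte[4]=47: 1-byte ASCII. cp=U+0047
Byte[5]=C2: 2-byte lead, need 1 cont bytes. acc=0x2
Byte[6]=84: continuation. acc=(acc<<6)|0x04=0x84
Completed: cp=U+0084 (starts at byte 5)

Answer: 0 1 4 5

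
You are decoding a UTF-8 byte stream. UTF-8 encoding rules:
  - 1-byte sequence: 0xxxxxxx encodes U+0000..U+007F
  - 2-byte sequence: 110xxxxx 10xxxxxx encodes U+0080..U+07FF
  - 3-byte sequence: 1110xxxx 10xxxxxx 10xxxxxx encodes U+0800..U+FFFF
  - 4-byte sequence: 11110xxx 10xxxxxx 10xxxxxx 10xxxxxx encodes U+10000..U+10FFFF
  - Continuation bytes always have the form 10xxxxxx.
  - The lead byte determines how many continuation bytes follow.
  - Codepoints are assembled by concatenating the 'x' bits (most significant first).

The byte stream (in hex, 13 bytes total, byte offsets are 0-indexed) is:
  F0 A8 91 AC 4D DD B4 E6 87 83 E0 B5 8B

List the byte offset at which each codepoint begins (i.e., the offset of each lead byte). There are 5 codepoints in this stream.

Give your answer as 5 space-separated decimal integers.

Answer: 0 4 5 7 10

Derivation:
Byte[0]=F0: 4-byte lead, need 3 cont bytes. acc=0x0
Byte[1]=A8: continuation. acc=(acc<<6)|0x28=0x28
Byte[2]=91: continuation. acc=(acc<<6)|0x11=0xA11
Byte[3]=AC: continuation. acc=(acc<<6)|0x2C=0x2846C
Completed: cp=U+2846C (starts at byte 0)
Byte[4]=4D: 1-byte ASCII. cp=U+004D
Byte[5]=DD: 2-byte lead, need 1 cont bytes. acc=0x1D
Byte[6]=B4: continuation. acc=(acc<<6)|0x34=0x774
Completed: cp=U+0774 (starts at byte 5)
Byte[7]=E6: 3-byte lead, need 2 cont bytes. acc=0x6
Byte[8]=87: continuation. acc=(acc<<6)|0x07=0x187
Byte[9]=83: continuation. acc=(acc<<6)|0x03=0x61C3
Completed: cp=U+61C3 (starts at byte 7)
Byte[10]=E0: 3-byte lead, need 2 cont bytes. acc=0x0
Byte[11]=B5: continuation. acc=(acc<<6)|0x35=0x35
Byte[12]=8B: continuation. acc=(acc<<6)|0x0B=0xD4B
Completed: cp=U+0D4B (starts at byte 10)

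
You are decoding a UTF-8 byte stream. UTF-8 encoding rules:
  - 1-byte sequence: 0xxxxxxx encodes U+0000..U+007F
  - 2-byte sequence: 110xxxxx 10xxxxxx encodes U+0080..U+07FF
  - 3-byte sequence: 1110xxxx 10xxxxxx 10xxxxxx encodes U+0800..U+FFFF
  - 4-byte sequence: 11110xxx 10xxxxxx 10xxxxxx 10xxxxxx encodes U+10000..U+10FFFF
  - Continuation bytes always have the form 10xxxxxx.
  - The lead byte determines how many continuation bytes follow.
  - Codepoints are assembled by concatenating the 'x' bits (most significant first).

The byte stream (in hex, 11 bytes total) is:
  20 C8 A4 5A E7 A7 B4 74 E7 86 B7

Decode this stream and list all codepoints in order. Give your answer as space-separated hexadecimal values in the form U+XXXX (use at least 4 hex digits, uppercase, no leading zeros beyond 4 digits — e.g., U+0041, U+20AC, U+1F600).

Byte[0]=20: 1-byte ASCII. cp=U+0020
Byte[1]=C8: 2-byte lead, need 1 cont bytes. acc=0x8
Byte[2]=A4: continuation. acc=(acc<<6)|0x24=0x224
Completed: cp=U+0224 (starts at byte 1)
Byte[3]=5A: 1-byte ASCII. cp=U+005A
Byte[4]=E7: 3-byte lead, need 2 cont bytes. acc=0x7
Byte[5]=A7: continuation. acc=(acc<<6)|0x27=0x1E7
Byte[6]=B4: continuation. acc=(acc<<6)|0x34=0x79F4
Completed: cp=U+79F4 (starts at byte 4)
Byte[7]=74: 1-byte ASCII. cp=U+0074
Byte[8]=E7: 3-byte lead, need 2 cont bytes. acc=0x7
Byte[9]=86: continuation. acc=(acc<<6)|0x06=0x1C6
Byte[10]=B7: continuation. acc=(acc<<6)|0x37=0x71B7
Completed: cp=U+71B7 (starts at byte 8)

Answer: U+0020 U+0224 U+005A U+79F4 U+0074 U+71B7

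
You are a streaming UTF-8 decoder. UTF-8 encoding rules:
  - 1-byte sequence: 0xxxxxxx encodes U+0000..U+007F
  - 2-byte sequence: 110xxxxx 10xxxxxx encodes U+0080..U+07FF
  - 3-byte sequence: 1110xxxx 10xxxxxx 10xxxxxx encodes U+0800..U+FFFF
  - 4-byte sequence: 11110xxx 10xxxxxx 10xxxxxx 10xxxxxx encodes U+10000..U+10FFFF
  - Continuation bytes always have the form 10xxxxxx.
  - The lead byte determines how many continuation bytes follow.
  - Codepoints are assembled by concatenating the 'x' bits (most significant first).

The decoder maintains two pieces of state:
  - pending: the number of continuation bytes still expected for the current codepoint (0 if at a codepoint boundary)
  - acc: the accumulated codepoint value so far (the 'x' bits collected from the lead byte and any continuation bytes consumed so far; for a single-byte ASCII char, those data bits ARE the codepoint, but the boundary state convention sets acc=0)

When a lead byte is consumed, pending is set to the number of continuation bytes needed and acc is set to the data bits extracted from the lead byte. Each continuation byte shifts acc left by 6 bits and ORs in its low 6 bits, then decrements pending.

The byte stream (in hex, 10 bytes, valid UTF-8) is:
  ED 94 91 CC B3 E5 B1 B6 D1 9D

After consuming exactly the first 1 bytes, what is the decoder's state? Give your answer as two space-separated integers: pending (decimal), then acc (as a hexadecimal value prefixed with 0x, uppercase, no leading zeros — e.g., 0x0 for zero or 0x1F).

Byte[0]=ED: 3-byte lead. pending=2, acc=0xD

Answer: 2 0xD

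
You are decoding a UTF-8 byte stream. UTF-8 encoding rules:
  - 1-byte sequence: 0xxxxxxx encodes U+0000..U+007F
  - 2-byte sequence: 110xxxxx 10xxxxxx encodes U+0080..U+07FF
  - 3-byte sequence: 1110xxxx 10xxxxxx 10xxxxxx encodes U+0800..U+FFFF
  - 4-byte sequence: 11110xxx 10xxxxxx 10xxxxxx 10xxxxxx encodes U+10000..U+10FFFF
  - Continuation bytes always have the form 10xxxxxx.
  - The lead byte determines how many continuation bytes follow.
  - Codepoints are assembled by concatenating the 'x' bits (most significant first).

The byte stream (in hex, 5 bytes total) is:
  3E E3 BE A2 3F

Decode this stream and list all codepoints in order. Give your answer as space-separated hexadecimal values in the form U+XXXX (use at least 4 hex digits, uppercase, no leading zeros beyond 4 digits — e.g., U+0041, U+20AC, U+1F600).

Byte[0]=3E: 1-byte ASCII. cp=U+003E
Byte[1]=E3: 3-byte lead, need 2 cont bytes. acc=0x3
Byte[2]=BE: continuation. acc=(acc<<6)|0x3E=0xFE
Byte[3]=A2: continuation. acc=(acc<<6)|0x22=0x3FA2
Completed: cp=U+3FA2 (starts at byte 1)
Byte[4]=3F: 1-byte ASCII. cp=U+003F

Answer: U+003E U+3FA2 U+003F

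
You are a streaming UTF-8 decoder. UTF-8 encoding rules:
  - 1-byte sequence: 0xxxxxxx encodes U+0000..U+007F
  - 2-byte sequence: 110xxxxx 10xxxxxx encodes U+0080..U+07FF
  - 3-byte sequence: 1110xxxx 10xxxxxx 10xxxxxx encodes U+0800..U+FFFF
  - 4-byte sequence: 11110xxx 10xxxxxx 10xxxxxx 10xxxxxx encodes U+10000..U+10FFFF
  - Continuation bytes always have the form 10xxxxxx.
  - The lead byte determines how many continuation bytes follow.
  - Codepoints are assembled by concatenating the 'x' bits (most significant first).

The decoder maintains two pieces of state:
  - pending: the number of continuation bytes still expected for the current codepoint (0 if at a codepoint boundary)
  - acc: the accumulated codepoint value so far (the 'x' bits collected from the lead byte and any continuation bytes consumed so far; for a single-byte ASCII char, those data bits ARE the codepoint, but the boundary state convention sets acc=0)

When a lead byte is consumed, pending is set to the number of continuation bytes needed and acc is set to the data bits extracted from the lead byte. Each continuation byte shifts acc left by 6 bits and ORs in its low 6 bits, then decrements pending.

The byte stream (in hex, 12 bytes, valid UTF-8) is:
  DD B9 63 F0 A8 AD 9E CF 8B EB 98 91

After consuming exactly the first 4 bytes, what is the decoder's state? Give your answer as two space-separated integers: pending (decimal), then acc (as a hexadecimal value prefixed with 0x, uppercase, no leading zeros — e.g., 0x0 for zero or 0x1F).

Byte[0]=DD: 2-byte lead. pending=1, acc=0x1D
Byte[1]=B9: continuation. acc=(acc<<6)|0x39=0x779, pending=0
Byte[2]=63: 1-byte. pending=0, acc=0x0
Byte[3]=F0: 4-byte lead. pending=3, acc=0x0

Answer: 3 0x0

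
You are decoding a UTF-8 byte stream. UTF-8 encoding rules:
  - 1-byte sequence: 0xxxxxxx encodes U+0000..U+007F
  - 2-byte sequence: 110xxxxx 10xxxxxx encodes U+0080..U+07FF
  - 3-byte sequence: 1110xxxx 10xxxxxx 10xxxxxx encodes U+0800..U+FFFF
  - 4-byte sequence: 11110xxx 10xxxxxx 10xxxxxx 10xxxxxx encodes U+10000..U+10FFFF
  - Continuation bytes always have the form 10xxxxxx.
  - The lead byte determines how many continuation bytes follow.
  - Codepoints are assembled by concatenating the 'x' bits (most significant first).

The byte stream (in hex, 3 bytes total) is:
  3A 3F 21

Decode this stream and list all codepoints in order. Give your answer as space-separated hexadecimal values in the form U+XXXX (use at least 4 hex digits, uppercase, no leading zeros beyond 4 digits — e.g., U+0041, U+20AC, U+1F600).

Byte[0]=3A: 1-byte ASCII. cp=U+003A
Byte[1]=3F: 1-byte ASCII. cp=U+003F
Byte[2]=21: 1-byte ASCII. cp=U+0021

Answer: U+003A U+003F U+0021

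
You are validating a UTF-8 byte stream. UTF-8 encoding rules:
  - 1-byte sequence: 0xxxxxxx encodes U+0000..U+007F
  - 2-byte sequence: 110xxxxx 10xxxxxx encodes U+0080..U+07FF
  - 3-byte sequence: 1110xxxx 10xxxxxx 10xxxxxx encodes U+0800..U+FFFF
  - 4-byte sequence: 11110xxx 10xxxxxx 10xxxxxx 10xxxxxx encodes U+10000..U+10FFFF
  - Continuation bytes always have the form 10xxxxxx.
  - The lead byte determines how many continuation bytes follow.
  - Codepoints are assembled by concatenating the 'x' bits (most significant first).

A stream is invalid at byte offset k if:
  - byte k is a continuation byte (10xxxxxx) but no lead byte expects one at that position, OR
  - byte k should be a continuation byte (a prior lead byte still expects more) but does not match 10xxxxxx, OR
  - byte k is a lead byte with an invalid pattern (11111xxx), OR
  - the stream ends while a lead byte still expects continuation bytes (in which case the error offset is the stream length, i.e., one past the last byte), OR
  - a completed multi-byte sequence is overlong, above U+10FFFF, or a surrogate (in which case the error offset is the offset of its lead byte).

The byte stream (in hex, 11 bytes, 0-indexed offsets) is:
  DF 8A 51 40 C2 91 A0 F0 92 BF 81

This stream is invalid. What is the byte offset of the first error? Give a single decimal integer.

Answer: 6

Derivation:
Byte[0]=DF: 2-byte lead, need 1 cont bytes. acc=0x1F
Byte[1]=8A: continuation. acc=(acc<<6)|0x0A=0x7CA
Completed: cp=U+07CA (starts at byte 0)
Byte[2]=51: 1-byte ASCII. cp=U+0051
Byte[3]=40: 1-byte ASCII. cp=U+0040
Byte[4]=C2: 2-byte lead, need 1 cont bytes. acc=0x2
Byte[5]=91: continuation. acc=(acc<<6)|0x11=0x91
Completed: cp=U+0091 (starts at byte 4)
Byte[6]=A0: INVALID lead byte (not 0xxx/110x/1110/11110)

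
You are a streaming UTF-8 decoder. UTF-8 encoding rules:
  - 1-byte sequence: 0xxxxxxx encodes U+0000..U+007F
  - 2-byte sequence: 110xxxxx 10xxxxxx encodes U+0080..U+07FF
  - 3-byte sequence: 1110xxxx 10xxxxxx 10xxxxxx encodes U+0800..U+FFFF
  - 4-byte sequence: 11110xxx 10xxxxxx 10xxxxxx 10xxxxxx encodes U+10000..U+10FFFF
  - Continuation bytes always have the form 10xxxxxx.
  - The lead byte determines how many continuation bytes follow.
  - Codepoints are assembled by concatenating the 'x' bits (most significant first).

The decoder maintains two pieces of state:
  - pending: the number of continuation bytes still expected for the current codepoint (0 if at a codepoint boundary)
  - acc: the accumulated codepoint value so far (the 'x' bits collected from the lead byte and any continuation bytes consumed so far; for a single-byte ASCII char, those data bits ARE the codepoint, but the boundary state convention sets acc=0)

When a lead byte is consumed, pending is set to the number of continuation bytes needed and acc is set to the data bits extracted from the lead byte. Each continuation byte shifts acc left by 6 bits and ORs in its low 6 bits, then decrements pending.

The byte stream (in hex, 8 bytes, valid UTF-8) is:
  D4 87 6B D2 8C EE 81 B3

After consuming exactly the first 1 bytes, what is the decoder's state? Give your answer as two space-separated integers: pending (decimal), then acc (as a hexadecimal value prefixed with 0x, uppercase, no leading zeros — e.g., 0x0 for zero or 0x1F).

Answer: 1 0x14

Derivation:
Byte[0]=D4: 2-byte lead. pending=1, acc=0x14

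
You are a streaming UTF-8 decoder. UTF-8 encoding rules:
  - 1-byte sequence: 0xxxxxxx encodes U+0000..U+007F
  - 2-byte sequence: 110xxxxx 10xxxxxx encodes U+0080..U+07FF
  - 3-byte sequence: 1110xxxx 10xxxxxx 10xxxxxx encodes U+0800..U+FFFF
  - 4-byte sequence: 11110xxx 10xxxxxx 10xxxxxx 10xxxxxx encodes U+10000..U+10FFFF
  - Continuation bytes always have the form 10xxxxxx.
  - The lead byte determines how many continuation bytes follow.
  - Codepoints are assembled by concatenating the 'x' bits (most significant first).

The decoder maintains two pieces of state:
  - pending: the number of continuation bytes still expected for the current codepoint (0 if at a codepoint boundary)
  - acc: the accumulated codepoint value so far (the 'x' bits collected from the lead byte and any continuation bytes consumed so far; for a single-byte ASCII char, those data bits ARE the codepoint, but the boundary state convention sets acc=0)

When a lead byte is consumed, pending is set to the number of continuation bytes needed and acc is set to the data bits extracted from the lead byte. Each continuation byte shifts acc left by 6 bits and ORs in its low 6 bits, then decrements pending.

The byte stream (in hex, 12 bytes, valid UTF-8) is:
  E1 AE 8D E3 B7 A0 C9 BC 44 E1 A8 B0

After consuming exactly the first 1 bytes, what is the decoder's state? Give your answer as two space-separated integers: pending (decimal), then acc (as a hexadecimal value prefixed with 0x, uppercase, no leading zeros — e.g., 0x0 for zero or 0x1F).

Byte[0]=E1: 3-byte lead. pending=2, acc=0x1

Answer: 2 0x1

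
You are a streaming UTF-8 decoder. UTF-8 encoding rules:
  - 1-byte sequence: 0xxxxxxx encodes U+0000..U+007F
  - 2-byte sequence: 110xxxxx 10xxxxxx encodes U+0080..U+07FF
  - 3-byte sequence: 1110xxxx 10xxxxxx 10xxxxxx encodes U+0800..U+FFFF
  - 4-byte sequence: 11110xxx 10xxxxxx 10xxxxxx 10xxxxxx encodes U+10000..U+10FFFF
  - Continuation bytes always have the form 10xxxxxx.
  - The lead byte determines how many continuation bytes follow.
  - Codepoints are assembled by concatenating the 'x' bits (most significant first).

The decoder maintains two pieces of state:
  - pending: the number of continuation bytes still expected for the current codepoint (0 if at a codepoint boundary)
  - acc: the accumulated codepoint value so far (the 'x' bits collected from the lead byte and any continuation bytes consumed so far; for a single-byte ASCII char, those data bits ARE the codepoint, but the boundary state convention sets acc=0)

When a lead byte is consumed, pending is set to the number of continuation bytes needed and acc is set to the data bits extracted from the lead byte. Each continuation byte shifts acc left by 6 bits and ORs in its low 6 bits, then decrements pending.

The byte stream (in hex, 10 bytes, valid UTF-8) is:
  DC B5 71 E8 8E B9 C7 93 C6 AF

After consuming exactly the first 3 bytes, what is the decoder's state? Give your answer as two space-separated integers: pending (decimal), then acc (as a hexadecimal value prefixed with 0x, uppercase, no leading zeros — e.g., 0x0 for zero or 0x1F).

Byte[0]=DC: 2-byte lead. pending=1, acc=0x1C
Byte[1]=B5: continuation. acc=(acc<<6)|0x35=0x735, pending=0
Byte[2]=71: 1-byte. pending=0, acc=0x0

Answer: 0 0x0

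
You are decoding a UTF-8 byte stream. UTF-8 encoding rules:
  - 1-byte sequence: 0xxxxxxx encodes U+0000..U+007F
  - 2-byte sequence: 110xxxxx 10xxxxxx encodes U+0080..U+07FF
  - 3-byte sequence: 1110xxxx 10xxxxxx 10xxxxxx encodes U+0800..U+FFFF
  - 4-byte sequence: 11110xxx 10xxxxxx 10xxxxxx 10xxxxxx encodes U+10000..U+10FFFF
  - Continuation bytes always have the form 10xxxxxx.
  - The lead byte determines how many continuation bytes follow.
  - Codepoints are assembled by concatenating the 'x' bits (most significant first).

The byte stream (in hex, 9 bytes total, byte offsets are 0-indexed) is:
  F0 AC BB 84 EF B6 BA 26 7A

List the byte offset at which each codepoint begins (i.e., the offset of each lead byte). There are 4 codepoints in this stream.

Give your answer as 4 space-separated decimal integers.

Byte[0]=F0: 4-byte lead, need 3 cont bytes. acc=0x0
Byte[1]=AC: continuation. acc=(acc<<6)|0x2C=0x2C
Byte[2]=BB: continuation. acc=(acc<<6)|0x3B=0xB3B
Byte[3]=84: continuation. acc=(acc<<6)|0x04=0x2CEC4
Completed: cp=U+2CEC4 (starts at byte 0)
Byte[4]=EF: 3-byte lead, need 2 cont bytes. acc=0xF
Byte[5]=B6: continuation. acc=(acc<<6)|0x36=0x3F6
Byte[6]=BA: continuation. acc=(acc<<6)|0x3A=0xFDBA
Completed: cp=U+FDBA (starts at byte 4)
Byte[7]=26: 1-byte ASCII. cp=U+0026
Byte[8]=7A: 1-byte ASCII. cp=U+007A

Answer: 0 4 7 8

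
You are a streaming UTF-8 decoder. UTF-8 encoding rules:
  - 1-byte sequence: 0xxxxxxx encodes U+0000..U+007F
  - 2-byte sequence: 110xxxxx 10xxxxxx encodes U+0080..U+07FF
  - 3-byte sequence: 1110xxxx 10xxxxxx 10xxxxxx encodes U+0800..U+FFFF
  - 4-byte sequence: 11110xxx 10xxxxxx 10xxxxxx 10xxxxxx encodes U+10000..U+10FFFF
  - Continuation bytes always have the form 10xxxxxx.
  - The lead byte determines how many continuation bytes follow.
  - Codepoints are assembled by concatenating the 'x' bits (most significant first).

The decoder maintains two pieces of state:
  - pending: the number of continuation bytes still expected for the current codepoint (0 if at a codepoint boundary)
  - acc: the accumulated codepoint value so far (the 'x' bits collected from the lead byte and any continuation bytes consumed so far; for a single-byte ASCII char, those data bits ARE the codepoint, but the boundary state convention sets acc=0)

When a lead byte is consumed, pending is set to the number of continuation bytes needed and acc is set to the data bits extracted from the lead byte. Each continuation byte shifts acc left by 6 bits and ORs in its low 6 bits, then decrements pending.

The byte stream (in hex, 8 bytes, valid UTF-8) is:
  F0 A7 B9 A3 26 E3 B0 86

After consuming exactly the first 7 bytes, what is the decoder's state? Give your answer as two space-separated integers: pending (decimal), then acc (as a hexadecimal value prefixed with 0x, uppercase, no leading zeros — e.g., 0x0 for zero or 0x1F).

Byte[0]=F0: 4-byte lead. pending=3, acc=0x0
Byte[1]=A7: continuation. acc=(acc<<6)|0x27=0x27, pending=2
Byte[2]=B9: continuation. acc=(acc<<6)|0x39=0x9F9, pending=1
Byte[3]=A3: continuation. acc=(acc<<6)|0x23=0x27E63, pending=0
Byte[4]=26: 1-byte. pending=0, acc=0x0
Byte[5]=E3: 3-byte lead. pending=2, acc=0x3
Byte[6]=B0: continuation. acc=(acc<<6)|0x30=0xF0, pending=1

Answer: 1 0xF0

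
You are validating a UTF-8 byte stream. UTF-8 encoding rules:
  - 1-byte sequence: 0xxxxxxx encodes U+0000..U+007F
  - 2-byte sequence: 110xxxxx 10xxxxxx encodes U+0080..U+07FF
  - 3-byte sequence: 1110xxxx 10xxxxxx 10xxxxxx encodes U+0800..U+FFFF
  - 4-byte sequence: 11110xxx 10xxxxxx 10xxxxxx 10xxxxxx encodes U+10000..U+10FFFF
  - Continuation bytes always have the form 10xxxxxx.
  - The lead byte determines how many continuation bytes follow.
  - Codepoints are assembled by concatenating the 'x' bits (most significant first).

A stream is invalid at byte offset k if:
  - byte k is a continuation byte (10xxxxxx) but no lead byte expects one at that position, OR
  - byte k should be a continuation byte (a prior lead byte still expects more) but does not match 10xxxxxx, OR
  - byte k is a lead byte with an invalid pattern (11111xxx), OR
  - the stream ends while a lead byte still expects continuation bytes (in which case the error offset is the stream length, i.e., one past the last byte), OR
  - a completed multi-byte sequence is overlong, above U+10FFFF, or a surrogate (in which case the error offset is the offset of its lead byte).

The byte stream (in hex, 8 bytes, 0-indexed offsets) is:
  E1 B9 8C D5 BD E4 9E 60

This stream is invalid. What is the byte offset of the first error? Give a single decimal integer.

Answer: 7

Derivation:
Byte[0]=E1: 3-byte lead, need 2 cont bytes. acc=0x1
Byte[1]=B9: continuation. acc=(acc<<6)|0x39=0x79
Byte[2]=8C: continuation. acc=(acc<<6)|0x0C=0x1E4C
Completed: cp=U+1E4C (starts at byte 0)
Byte[3]=D5: 2-byte lead, need 1 cont bytes. acc=0x15
Byte[4]=BD: continuation. acc=(acc<<6)|0x3D=0x57D
Completed: cp=U+057D (starts at byte 3)
Byte[5]=E4: 3-byte lead, need 2 cont bytes. acc=0x4
Byte[6]=9E: continuation. acc=(acc<<6)|0x1E=0x11E
Byte[7]=60: expected 10xxxxxx continuation. INVALID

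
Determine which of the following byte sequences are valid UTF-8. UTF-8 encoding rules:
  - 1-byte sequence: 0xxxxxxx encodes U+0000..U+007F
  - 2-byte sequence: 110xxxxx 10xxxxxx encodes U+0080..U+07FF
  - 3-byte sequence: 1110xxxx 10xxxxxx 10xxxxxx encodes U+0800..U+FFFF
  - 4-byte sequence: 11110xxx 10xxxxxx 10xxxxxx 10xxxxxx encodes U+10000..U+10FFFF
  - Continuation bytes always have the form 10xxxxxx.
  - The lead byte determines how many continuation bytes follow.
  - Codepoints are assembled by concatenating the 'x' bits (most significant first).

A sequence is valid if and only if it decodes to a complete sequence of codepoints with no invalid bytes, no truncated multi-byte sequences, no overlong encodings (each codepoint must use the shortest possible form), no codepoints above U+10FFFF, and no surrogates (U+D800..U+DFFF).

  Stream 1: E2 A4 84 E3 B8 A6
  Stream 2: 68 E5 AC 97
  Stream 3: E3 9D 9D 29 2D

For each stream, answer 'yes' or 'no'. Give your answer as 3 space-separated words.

Answer: yes yes yes

Derivation:
Stream 1: decodes cleanly. VALID
Stream 2: decodes cleanly. VALID
Stream 3: decodes cleanly. VALID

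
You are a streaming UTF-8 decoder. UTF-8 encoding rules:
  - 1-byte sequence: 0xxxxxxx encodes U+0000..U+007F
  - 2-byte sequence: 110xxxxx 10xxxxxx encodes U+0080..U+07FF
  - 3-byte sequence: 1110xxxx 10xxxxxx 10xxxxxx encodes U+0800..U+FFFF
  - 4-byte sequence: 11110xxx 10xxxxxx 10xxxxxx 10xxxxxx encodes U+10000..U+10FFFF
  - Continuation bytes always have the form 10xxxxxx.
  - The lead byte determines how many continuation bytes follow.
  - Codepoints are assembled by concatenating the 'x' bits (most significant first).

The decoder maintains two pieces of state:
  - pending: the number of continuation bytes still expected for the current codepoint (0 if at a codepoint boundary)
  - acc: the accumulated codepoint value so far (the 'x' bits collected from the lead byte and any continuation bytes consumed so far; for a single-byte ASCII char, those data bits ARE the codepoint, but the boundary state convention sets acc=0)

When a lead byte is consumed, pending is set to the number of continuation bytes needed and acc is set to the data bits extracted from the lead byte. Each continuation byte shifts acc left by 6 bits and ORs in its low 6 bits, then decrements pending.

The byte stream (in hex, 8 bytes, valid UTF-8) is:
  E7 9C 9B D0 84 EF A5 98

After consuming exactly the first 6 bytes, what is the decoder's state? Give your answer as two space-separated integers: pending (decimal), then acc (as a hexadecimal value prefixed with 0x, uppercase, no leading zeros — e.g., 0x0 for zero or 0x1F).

Byte[0]=E7: 3-byte lead. pending=2, acc=0x7
Byte[1]=9C: continuation. acc=(acc<<6)|0x1C=0x1DC, pending=1
Byte[2]=9B: continuation. acc=(acc<<6)|0x1B=0x771B, pending=0
Byte[3]=D0: 2-byte lead. pending=1, acc=0x10
Byte[4]=84: continuation. acc=(acc<<6)|0x04=0x404, pending=0
Byte[5]=EF: 3-byte lead. pending=2, acc=0xF

Answer: 2 0xF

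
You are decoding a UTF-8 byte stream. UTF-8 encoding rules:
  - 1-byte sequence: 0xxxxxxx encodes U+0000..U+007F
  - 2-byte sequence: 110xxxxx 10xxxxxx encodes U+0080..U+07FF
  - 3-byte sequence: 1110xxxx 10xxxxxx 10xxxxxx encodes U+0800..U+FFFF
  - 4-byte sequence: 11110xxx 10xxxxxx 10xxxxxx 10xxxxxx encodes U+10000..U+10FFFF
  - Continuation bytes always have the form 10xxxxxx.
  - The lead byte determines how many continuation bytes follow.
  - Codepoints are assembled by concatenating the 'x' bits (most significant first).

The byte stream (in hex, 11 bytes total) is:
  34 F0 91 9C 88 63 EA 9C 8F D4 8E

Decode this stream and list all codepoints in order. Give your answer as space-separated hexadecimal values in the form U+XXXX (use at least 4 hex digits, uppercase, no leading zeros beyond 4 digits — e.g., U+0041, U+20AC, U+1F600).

Answer: U+0034 U+11708 U+0063 U+A70F U+050E

Derivation:
Byte[0]=34: 1-byte ASCII. cp=U+0034
Byte[1]=F0: 4-byte lead, need 3 cont bytes. acc=0x0
Byte[2]=91: continuation. acc=(acc<<6)|0x11=0x11
Byte[3]=9C: continuation. acc=(acc<<6)|0x1C=0x45C
Byte[4]=88: continuation. acc=(acc<<6)|0x08=0x11708
Completed: cp=U+11708 (starts at byte 1)
Byte[5]=63: 1-byte ASCII. cp=U+0063
Byte[6]=EA: 3-byte lead, need 2 cont bytes. acc=0xA
Byte[7]=9C: continuation. acc=(acc<<6)|0x1C=0x29C
Byte[8]=8F: continuation. acc=(acc<<6)|0x0F=0xA70F
Completed: cp=U+A70F (starts at byte 6)
Byte[9]=D4: 2-byte lead, need 1 cont bytes. acc=0x14
Byte[10]=8E: continuation. acc=(acc<<6)|0x0E=0x50E
Completed: cp=U+050E (starts at byte 9)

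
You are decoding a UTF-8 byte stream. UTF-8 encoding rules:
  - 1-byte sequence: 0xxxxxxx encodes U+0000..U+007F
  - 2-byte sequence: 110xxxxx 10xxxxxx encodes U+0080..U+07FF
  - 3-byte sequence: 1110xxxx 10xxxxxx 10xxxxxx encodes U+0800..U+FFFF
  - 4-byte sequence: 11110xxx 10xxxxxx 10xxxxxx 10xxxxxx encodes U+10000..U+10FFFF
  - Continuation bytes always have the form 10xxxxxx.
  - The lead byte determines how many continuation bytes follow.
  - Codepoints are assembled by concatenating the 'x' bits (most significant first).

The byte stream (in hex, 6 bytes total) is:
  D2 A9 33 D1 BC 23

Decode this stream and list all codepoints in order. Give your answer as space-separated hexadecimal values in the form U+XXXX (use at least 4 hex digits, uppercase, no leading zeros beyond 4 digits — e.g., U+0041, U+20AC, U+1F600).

Byte[0]=D2: 2-byte lead, need 1 cont bytes. acc=0x12
Byte[1]=A9: continuation. acc=(acc<<6)|0x29=0x4A9
Completed: cp=U+04A9 (starts at byte 0)
Byte[2]=33: 1-byte ASCII. cp=U+0033
Byte[3]=D1: 2-byte lead, need 1 cont bytes. acc=0x11
Byte[4]=BC: continuation. acc=(acc<<6)|0x3C=0x47C
Completed: cp=U+047C (starts at byte 3)
Byte[5]=23: 1-byte ASCII. cp=U+0023

Answer: U+04A9 U+0033 U+047C U+0023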